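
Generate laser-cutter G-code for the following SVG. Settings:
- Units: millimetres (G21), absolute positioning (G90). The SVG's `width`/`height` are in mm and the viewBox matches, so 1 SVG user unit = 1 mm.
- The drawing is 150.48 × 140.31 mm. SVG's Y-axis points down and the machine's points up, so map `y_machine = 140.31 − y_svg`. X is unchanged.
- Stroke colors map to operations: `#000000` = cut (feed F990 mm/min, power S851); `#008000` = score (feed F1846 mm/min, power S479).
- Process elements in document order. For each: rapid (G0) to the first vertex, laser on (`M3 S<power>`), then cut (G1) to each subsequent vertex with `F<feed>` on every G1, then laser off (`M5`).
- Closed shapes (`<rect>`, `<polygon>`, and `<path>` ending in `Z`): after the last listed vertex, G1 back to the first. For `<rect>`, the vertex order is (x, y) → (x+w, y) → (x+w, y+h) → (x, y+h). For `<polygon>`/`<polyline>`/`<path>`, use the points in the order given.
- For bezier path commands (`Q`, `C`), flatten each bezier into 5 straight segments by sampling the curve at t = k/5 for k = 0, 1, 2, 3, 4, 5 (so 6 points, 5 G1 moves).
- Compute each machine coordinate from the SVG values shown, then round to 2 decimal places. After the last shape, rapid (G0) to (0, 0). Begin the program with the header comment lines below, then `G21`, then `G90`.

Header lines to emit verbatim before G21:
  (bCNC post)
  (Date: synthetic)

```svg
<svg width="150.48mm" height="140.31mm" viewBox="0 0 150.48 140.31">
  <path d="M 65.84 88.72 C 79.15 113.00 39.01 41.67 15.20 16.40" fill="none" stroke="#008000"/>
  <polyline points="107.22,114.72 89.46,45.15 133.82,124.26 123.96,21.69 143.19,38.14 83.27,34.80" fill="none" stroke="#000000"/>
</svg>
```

1 u = 1 mm; y_m = 140.31 − y.

[1] `<path>` cubic bezier, #008000→score S479 F1846: (65.84,51.59) → (67.97,47.36) → (60.62,59.28) → (47.14,80.54) → (30.89,104.35) → (15.20,123.91)

[2] `<polyline>` open polyline, #000000→cut S851 F990: (107.22,25.59) → (89.46,95.16) → (133.82,16.05) → (123.96,118.62) → (143.19,102.17) → (83.27,105.51)

(bCNC post)
(Date: synthetic)
G21
G90
G0 X65.84 Y51.59
M3 S479
G1 X67.97 Y47.36 F1846
G1 X60.62 Y59.28 F1846
G1 X47.14 Y80.54 F1846
G1 X30.89 Y104.35 F1846
G1 X15.20 Y123.91 F1846
M5
G0 X107.22 Y25.59
M3 S851
G1 X89.46 Y95.16 F990
G1 X133.82 Y16.05 F990
G1 X123.96 Y118.62 F990
G1 X143.19 Y102.17 F990
G1 X83.27 Y105.51 F990
M5
G0 X0.00 Y0.00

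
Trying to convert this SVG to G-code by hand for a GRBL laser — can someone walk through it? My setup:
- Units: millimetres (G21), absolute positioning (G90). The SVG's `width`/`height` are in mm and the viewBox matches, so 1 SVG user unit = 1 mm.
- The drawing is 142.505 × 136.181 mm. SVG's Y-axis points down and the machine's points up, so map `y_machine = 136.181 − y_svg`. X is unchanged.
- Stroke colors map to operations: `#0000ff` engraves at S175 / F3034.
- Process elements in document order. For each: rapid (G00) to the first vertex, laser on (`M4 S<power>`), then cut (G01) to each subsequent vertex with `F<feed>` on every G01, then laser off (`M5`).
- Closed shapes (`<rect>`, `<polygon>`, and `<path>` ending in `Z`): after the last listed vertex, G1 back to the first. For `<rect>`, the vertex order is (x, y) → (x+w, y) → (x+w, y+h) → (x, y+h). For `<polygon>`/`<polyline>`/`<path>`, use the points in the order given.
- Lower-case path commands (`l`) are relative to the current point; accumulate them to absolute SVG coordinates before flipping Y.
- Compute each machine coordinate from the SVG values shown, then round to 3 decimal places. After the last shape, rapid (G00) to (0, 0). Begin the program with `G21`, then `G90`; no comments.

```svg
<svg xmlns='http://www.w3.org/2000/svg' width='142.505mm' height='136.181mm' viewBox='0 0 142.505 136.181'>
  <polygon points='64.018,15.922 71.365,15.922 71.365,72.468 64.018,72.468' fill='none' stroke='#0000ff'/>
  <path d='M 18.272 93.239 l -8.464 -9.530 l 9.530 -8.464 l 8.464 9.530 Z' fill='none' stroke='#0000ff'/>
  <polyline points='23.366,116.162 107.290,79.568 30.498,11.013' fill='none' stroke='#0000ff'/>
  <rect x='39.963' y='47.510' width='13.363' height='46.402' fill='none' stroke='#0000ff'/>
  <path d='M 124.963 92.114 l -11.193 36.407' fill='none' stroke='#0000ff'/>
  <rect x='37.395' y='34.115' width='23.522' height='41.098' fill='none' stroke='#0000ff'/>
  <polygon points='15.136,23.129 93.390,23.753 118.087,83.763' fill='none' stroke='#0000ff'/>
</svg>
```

viewBox `0 0 142.505 136.181` with mm width/height → 1 unit = 1 mm. Flip: y_m = 136.181 − y_svg.

**Shape 1** — `<polygon>` rectangle, stroke `#0000ff` → engrave (S175, F3034). Machine vertices: (64.018,120.259) → (71.365,120.259) → (71.365,63.713) → (64.018,63.713) → (64.018,120.259). Closed: final G1 returns to the first vertex.

**Shape 2** — `<path>` regular polygon, stroke `#0000ff` → engrave (S175, F3034). Machine vertices: (18.272,42.942) → (9.808,52.472) → (19.338,60.936) → (27.802,51.406) → (18.272,42.942). Closed: final G1 returns to the first vertex.

**Shape 3** — `<polyline>` open polyline, stroke `#0000ff` → engrave (S175, F3034). Machine vertices: (23.366,20.019) → (107.290,56.613) → (30.498,125.168). Open path.

**Shape 4** — `<rect>` rectangle, stroke `#0000ff` → engrave (S175, F3034). Machine vertices: (39.963,88.671) → (53.326,88.671) → (53.326,42.269) → (39.963,42.269) → (39.963,88.671). Closed: final G1 returns to the first vertex.

**Shape 5** — `<path>` line segment, stroke `#0000ff` → engrave (S175, F3034). Machine vertices: (124.963,44.067) → (113.770,7.660). Open path.

**Shape 6** — `<rect>` rectangle, stroke `#0000ff` → engrave (S175, F3034). Machine vertices: (37.395,102.066) → (60.917,102.066) → (60.917,60.968) → (37.395,60.968) → (37.395,102.066). Closed: final G1 returns to the first vertex.

**Shape 7** — `<polygon>` closed polygon, stroke `#0000ff` → engrave (S175, F3034). Machine vertices: (15.136,113.052) → (93.390,112.428) → (118.087,52.418) → (15.136,113.052). Closed: final G1 returns to the first vertex.

G21
G90
G00 X64.018 Y120.259
M4 S175
G01 X71.365 Y120.259 F3034
G01 X71.365 Y63.713 F3034
G01 X64.018 Y63.713 F3034
G01 X64.018 Y120.259 F3034
M5
G00 X18.272 Y42.942
M4 S175
G01 X9.808 Y52.472 F3034
G01 X19.338 Y60.936 F3034
G01 X27.802 Y51.406 F3034
G01 X18.272 Y42.942 F3034
M5
G00 X23.366 Y20.019
M4 S175
G01 X107.290 Y56.613 F3034
G01 X30.498 Y125.168 F3034
M5
G00 X39.963 Y88.671
M4 S175
G01 X53.326 Y88.671 F3034
G01 X53.326 Y42.269 F3034
G01 X39.963 Y42.269 F3034
G01 X39.963 Y88.671 F3034
M5
G00 X124.963 Y44.067
M4 S175
G01 X113.770 Y7.660 F3034
M5
G00 X37.395 Y102.066
M4 S175
G01 X60.917 Y102.066 F3034
G01 X60.917 Y60.968 F3034
G01 X37.395 Y60.968 F3034
G01 X37.395 Y102.066 F3034
M5
G00 X15.136 Y113.052
M4 S175
G01 X93.390 Y112.428 F3034
G01 X118.087 Y52.418 F3034
G01 X15.136 Y113.052 F3034
M5
G00 X0.000 Y0.000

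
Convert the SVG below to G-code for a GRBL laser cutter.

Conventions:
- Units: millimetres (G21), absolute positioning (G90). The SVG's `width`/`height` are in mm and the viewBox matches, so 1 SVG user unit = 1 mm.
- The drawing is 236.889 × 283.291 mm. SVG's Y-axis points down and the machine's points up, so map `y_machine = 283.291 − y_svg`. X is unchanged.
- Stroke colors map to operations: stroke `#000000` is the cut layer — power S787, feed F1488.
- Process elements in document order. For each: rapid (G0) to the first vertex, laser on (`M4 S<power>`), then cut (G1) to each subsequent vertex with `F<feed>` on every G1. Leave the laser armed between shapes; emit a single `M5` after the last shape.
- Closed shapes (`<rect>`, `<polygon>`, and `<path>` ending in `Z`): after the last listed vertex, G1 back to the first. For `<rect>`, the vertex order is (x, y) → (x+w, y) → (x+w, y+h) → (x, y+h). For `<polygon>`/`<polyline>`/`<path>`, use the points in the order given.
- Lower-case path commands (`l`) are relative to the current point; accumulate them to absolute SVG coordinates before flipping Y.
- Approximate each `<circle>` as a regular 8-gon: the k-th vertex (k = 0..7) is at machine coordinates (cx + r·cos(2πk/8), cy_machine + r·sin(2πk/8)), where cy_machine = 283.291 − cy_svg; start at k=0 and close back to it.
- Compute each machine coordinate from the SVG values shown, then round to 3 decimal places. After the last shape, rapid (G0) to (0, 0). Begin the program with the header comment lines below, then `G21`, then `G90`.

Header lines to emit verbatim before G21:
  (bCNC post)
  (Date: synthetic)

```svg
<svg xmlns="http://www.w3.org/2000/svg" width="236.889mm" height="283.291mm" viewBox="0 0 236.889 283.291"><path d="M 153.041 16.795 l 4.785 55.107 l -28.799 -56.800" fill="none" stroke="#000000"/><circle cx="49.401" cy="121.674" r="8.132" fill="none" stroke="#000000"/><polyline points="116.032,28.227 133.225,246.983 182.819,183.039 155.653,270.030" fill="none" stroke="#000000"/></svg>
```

1 u = 1 mm; y_m = 283.291 − y.

[1] `<path>` open polyline, #000000→cut S787 F1488: (153.041,266.496) → (157.826,211.389) → (129.027,268.189)

[2] `<circle>` circle, #000000→cut S787 F1488: (57.533,161.617) → (55.151,167.367) → (49.401,169.749) → (43.651,167.367) → (41.269,161.617) → (43.651,155.867) → (49.401,153.485) → (55.151,155.867) → (57.533,161.617) (closed)

[3] `<polyline>` open polyline, #000000→cut S787 F1488: (116.032,255.064) → (133.225,36.308) → (182.819,100.252) → (155.653,13.261)

(bCNC post)
(Date: synthetic)
G21
G90
G0 X153.041 Y266.496
M4 S787
G1 X157.826 Y211.389 F1488
G1 X129.027 Y268.189 F1488
G0 X57.533 Y161.617
M4 S787
G1 X55.151 Y167.367 F1488
G1 X49.401 Y169.749 F1488
G1 X43.651 Y167.367 F1488
G1 X41.269 Y161.617 F1488
G1 X43.651 Y155.867 F1488
G1 X49.401 Y153.485 F1488
G1 X55.151 Y155.867 F1488
G1 X57.533 Y161.617 F1488
G0 X116.032 Y255.064
M4 S787
G1 X133.225 Y36.308 F1488
G1 X182.819 Y100.252 F1488
G1 X155.653 Y13.261 F1488
M5
G0 X0.000 Y0.000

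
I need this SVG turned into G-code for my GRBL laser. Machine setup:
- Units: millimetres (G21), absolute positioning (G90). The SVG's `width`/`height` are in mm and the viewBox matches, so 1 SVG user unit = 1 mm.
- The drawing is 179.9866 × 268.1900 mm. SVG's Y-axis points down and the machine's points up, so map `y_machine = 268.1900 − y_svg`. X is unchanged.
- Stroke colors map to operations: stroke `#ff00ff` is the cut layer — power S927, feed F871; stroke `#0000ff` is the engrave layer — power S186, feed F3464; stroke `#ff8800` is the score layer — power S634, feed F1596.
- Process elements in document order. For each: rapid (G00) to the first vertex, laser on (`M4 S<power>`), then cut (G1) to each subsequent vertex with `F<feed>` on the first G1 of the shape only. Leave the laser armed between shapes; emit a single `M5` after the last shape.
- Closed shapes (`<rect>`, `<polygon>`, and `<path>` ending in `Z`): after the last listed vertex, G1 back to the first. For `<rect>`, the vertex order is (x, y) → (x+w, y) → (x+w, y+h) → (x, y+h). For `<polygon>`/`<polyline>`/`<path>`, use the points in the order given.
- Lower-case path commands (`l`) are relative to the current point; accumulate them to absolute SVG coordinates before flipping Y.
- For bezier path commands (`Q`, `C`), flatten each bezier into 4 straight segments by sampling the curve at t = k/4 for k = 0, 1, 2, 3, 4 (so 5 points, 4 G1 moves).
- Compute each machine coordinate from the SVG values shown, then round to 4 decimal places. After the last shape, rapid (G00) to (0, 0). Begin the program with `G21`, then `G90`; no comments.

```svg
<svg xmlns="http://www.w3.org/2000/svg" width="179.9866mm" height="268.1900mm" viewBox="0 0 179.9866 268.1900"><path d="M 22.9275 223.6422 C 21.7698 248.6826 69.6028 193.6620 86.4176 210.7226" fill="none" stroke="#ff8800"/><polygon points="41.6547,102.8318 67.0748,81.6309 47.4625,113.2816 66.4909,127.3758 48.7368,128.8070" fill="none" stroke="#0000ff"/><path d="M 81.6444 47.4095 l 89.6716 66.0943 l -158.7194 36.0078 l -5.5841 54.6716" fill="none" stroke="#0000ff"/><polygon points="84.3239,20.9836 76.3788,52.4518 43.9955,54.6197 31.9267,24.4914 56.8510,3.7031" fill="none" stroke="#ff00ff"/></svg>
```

Since the viewBox matches the mm dimensions, user units are millimetres directly. The only transform is the Y-flip y_m = 268.1900 − y_svg.

Shape 1 is a cubic bezier drawn with `<path>`. Its stroke #ff8800 means score at S634, F1596. After flipping Y the toolpath is (22.9275,44.5478) → (29.9948,38.4017) → (47.9329,48.0152) → (69.2407,59.1248) → (86.4176,57.4674).

Shape 2 is a closed polygon drawn with `<polygon>`. Its stroke #0000ff means engrave at S186, F3464. After flipping Y the toolpath is (41.6547,165.3582) → (67.0748,186.5591) → (47.4625,154.9084) → (66.4909,140.8142) → (48.7368,139.3830) → (41.6547,165.3582), returning to the start.

Shape 3 is a open polyline drawn with `<path>`. Its stroke #0000ff means engrave at S186, F3464. After flipping Y the toolpath is (81.6444,220.7805) → (171.3160,154.6862) → (12.5966,118.6784) → (7.0125,64.0068).

Shape 4 is a regular polygon drawn with `<polygon>`. Its stroke #ff00ff means cut at S927, F871. After flipping Y the toolpath is (84.3239,247.2064) → (76.3788,215.7382) → (43.9955,213.5703) → (31.9267,243.6986) → (56.8510,264.4869) → (84.3239,247.2064), returning to the start.

G21
G90
G00 X22.9275 Y44.5478
M4 S634
G1 X29.9948 Y38.4017 F1596
G1 X47.9329 Y48.0152
G1 X69.2407 Y59.1248
G1 X86.4176 Y57.4674
G00 X41.6547 Y165.3582
M4 S186
G1 X67.0748 Y186.5591 F3464
G1 X47.4625 Y154.9084
G1 X66.4909 Y140.8142
G1 X48.7368 Y139.3830
G1 X41.6547 Y165.3582
G00 X81.6444 Y220.7805
M4 S186
G1 X171.3160 Y154.6862 F3464
G1 X12.5966 Y118.6784
G1 X7.0125 Y64.0068
G00 X84.3239 Y247.2064
M4 S927
G1 X76.3788 Y215.7382 F871
G1 X43.9955 Y213.5703
G1 X31.9267 Y243.6986
G1 X56.8510 Y264.4869
G1 X84.3239 Y247.2064
M5
G00 X0.0000 Y0.0000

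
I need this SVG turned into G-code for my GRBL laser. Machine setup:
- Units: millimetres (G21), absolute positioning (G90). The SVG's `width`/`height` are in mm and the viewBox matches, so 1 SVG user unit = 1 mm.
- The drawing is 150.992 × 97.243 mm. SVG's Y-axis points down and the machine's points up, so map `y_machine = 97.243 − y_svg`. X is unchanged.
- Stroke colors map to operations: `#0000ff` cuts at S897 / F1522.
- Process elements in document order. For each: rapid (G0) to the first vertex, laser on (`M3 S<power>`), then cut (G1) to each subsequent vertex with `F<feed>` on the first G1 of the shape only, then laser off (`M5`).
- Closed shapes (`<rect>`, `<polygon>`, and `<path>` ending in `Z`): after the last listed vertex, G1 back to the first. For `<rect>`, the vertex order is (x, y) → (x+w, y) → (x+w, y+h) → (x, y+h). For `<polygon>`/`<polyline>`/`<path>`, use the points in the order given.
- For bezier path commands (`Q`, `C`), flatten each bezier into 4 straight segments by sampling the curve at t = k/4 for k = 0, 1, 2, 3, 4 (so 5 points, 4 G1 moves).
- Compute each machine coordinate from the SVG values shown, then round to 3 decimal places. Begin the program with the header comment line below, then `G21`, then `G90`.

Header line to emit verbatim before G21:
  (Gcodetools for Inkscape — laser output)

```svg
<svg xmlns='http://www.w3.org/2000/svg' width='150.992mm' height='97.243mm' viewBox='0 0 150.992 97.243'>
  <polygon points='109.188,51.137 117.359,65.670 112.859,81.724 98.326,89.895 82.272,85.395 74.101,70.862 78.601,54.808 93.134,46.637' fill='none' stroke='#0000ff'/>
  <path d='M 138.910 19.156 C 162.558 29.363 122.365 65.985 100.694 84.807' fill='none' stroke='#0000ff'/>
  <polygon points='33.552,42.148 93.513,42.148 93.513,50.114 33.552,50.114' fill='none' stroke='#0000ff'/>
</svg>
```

viewBox `0 0 150.992 97.243` with mm width/height → 1 unit = 1 mm. Flip: y_m = 97.243 − y_svg.

**Shape 1** — `<polygon>` regular polygon, stroke `#0000ff` → cut (S897, F1522). Machine vertices: (109.188,46.106) → (117.359,31.573) → (112.859,15.519) → (98.326,7.348) → (82.272,11.848) → (74.101,26.381) → (78.601,42.435) → (93.134,50.606) → (109.188,46.106). Closed: final G1 returns to the first vertex.

**Shape 2** — `<path>` cubic bezier, stroke `#0000ff` → cut (S897, F1522). Control points (SVG): P0=(138.910,19.156), P1=(162.558,29.363), P2=(122.365,65.985), P3=(100.694,84.807); sampled at t=k/4. Machine vertices: (138.910,78.087) → (145.963,66.170) → (136.797,48.492) → (119.133,29.199) → (100.694,12.436). Open path.

**Shape 3** — `<polygon>` rectangle, stroke `#0000ff` → cut (S897, F1522). Machine vertices: (33.552,55.095) → (93.513,55.095) → (93.513,47.129) → (33.552,47.129) → (33.552,55.095). Closed: final G1 returns to the first vertex.

(Gcodetools for Inkscape — laser output)
G21
G90
G0 X109.188 Y46.106
M3 S897
G1 X117.359 Y31.573 F1522
G1 X112.859 Y15.519
G1 X98.326 Y7.348
G1 X82.272 Y11.848
G1 X74.101 Y26.381
G1 X78.601 Y42.435
G1 X93.134 Y50.606
G1 X109.188 Y46.106
M5
G0 X138.910 Y78.087
M3 S897
G1 X145.963 Y66.170 F1522
G1 X136.797 Y48.492
G1 X119.133 Y29.199
G1 X100.694 Y12.436
M5
G0 X33.552 Y55.095
M3 S897
G1 X93.513 Y55.095 F1522
G1 X93.513 Y47.129
G1 X33.552 Y47.129
G1 X33.552 Y55.095
M5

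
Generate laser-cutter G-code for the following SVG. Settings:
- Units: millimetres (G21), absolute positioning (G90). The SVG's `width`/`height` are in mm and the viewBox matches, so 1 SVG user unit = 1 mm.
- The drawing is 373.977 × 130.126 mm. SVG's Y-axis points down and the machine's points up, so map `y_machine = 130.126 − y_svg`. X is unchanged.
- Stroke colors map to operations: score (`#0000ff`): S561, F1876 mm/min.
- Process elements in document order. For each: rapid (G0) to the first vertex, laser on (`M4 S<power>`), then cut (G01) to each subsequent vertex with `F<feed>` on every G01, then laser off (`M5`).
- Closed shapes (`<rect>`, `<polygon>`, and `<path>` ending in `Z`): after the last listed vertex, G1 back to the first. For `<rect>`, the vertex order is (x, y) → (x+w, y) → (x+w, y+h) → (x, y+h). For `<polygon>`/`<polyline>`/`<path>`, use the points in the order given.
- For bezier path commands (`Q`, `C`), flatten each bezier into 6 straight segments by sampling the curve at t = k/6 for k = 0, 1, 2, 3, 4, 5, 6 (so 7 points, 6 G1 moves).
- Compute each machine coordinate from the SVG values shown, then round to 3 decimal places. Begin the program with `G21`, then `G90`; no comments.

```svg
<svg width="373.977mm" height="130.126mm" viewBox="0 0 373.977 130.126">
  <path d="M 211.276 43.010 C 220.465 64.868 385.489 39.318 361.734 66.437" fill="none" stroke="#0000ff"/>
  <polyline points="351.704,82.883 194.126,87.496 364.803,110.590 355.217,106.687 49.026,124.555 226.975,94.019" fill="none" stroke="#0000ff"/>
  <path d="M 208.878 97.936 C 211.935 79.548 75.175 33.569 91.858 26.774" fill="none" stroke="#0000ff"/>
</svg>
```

viewBox `0 0 373.977 130.126` with mm width/height → 1 unit = 1 mm. Flip: y_m = 130.126 − y_svg.

**Shape 1** — `<path>` cubic bezier, stroke `#0000ff` → score (S561, F1876). Control points (SVG): P0=(211.276,43.010), P1=(220.465,64.868), P2=(385.489,39.318), P3=(361.734,66.437); sampled at t=k/6. Machine vertices: (211.276,87.116) → (227.261,79.674) → (259.647,77.354) → (298.859,77.375) → (335.326,76.958) → (359.475,73.323) → (361.734,63.689). Open path.

**Shape 2** — `<polyline>` open polyline, stroke `#0000ff` → score (S561, F1876). Machine vertices: (351.704,47.243) → (194.126,42.630) → (364.803,19.536) → (355.217,23.439) → (49.026,5.571) → (226.975,36.107). Open path.

**Shape 3** — `<path>` cubic bezier, stroke `#0000ff` → score (S561, F1876). Control points (SVG): P0=(208.878,97.936), P1=(211.935,79.548), P2=(75.175,33.569), P3=(91.858,26.774); sampled at t=k/6. Machine vertices: (208.878,32.190) → (200.113,43.374) → (176.191,57.302) → (145.258,72.118) → (115.461,85.969) → (94.946,96.998) → (91.858,103.352). Open path.

G21
G90
G0 X211.276 Y87.116
M4 S561
G01 X227.261 Y79.674 F1876
G01 X259.647 Y77.354 F1876
G01 X298.859 Y77.375 F1876
G01 X335.326 Y76.958 F1876
G01 X359.475 Y73.323 F1876
G01 X361.734 Y63.689 F1876
M5
G0 X351.704 Y47.243
M4 S561
G01 X194.126 Y42.630 F1876
G01 X364.803 Y19.536 F1876
G01 X355.217 Y23.439 F1876
G01 X49.026 Y5.571 F1876
G01 X226.975 Y36.107 F1876
M5
G0 X208.878 Y32.190
M4 S561
G01 X200.113 Y43.374 F1876
G01 X176.191 Y57.302 F1876
G01 X145.258 Y72.118 F1876
G01 X115.461 Y85.969 F1876
G01 X94.946 Y96.998 F1876
G01 X91.858 Y103.352 F1876
M5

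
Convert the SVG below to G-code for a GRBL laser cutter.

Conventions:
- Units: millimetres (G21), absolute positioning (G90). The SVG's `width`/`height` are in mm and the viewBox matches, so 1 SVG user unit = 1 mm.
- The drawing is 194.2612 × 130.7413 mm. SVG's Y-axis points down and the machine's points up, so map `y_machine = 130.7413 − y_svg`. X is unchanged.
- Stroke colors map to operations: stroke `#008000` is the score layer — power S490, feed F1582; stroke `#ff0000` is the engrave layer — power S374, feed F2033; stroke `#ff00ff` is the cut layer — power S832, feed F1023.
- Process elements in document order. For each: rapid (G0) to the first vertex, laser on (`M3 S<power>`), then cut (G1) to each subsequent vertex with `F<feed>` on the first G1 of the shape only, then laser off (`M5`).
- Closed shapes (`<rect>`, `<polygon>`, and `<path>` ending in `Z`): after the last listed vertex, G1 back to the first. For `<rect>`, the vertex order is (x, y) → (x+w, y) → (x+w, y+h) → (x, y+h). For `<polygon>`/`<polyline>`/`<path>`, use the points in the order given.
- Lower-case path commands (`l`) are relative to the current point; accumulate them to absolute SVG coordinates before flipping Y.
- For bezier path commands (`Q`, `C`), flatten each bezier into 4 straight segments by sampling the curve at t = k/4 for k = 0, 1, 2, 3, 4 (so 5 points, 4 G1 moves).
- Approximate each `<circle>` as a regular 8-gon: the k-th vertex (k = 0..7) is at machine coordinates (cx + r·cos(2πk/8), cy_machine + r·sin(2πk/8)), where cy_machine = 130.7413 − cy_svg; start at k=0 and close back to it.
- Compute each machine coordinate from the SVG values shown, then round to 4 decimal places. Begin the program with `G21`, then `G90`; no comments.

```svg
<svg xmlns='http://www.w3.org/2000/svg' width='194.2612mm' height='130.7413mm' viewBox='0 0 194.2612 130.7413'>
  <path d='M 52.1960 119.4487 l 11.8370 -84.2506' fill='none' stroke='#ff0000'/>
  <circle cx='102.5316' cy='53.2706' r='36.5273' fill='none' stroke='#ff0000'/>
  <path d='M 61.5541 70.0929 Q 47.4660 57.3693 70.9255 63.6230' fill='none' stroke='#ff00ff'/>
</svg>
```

Since the viewBox matches the mm dimensions, user units are millimetres directly. The only transform is the Y-flip y_m = 130.7413 − y_svg.

Shape 1 is a line segment drawn with `<path>`. Its stroke #ff0000 means engrave at S374, F2033. After flipping Y the toolpath is (52.1960,11.2926) → (64.0330,95.5432).

Shape 2 is a circle drawn with `<circle>`. Its stroke #ff0000 means engrave at S374, F2033. After flipping Y the toolpath is (139.0589,77.4707) → (128.3603,103.2994) → (102.5316,113.9980) → (76.7029,103.2994) → (66.0043,77.4707) → (76.7029,51.6420) → (102.5316,40.9434) → (128.3603,51.6420) → (139.0589,77.4707), returning to the start.

Shape 3 is a quadratic bezier drawn with `<path>`. Its stroke #ff00ff means cut at S832, F1023. After flipping Y the toolpath is (61.5541,60.6484) → (56.8568,65.8241) → (56.8529,68.6277) → (61.5425,69.0591) → (70.9255,67.1183).

G21
G90
G0 X52.1960 Y11.2926
M3 S374
G1 X64.0330 Y95.5432 F2033
M5
G0 X139.0589 Y77.4707
M3 S374
G1 X128.3603 Y103.2994 F2033
G1 X102.5316 Y113.9980
G1 X76.7029 Y103.2994
G1 X66.0043 Y77.4707
G1 X76.7029 Y51.6420
G1 X102.5316 Y40.9434
G1 X128.3603 Y51.6420
G1 X139.0589 Y77.4707
M5
G0 X61.5541 Y60.6484
M3 S832
G1 X56.8568 Y65.8241 F1023
G1 X56.8529 Y68.6277
G1 X61.5425 Y69.0591
G1 X70.9255 Y67.1183
M5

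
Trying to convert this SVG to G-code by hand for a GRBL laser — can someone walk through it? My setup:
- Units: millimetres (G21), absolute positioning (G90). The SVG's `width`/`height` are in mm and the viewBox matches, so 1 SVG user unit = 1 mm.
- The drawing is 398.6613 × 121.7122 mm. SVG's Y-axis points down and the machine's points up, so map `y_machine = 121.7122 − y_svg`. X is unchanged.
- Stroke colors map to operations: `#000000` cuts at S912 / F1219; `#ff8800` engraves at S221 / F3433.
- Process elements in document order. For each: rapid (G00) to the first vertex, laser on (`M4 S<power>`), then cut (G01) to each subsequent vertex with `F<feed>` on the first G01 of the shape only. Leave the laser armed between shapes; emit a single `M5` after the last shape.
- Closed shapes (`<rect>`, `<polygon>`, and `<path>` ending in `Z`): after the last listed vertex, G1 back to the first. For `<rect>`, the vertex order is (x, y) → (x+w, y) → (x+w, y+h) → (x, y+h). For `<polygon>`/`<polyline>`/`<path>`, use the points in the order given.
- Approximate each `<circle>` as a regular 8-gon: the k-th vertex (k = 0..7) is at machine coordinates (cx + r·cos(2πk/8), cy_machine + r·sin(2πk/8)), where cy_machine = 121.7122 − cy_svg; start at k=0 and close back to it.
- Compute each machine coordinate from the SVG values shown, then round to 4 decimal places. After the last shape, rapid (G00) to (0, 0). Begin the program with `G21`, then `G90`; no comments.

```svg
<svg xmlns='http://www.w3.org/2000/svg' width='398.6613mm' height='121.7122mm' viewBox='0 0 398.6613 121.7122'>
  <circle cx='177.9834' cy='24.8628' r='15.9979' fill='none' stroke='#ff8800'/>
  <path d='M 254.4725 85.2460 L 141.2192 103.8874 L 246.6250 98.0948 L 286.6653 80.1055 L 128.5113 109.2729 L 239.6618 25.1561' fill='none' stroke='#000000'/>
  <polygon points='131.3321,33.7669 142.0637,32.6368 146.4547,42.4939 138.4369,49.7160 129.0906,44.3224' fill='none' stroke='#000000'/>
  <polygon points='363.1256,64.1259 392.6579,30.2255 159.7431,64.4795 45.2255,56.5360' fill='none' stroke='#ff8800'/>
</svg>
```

Since the viewBox matches the mm dimensions, user units are millimetres directly. The only transform is the Y-flip y_m = 121.7122 − y_svg.

Shape 1 is a circle drawn with `<circle>`. Its stroke #ff8800 means engrave at S221, F3433. After flipping Y the toolpath is (193.9813,96.8494) → (189.2956,108.1616) → (177.9834,112.8473) → (166.6712,108.1616) → (161.9855,96.8494) → (166.6712,85.5372) → (177.9834,80.8515) → (189.2956,85.5372) → (193.9813,96.8494), returning to the start.

Shape 2 is a open polyline drawn with `<path>`. Its stroke #000000 means cut at S912, F1219. After flipping Y the toolpath is (254.4725,36.4662) → (141.2192,17.8248) → (246.6250,23.6174) → (286.6653,41.6067) → (128.5113,12.4393) → (239.6618,96.5561).

Shape 3 is a regular polygon drawn with `<polygon>`. Its stroke #000000 means cut at S912, F1219. After flipping Y the toolpath is (131.3321,87.9453) → (142.0637,89.0754) → (146.4547,79.2183) → (138.4369,71.9962) → (129.0906,77.3898) → (131.3321,87.9453), returning to the start.

Shape 4 is a closed polygon drawn with `<polygon>`. Its stroke #ff8800 means engrave at S221, F3433. After flipping Y the toolpath is (363.1256,57.5863) → (392.6579,91.4867) → (159.7431,57.2327) → (45.2255,65.1762) → (363.1256,57.5863), returning to the start.

G21
G90
G00 X193.9813 Y96.8494
M4 S221
G01 X189.2956 Y108.1616 F3433
G01 X177.9834 Y112.8473
G01 X166.6712 Y108.1616
G01 X161.9855 Y96.8494
G01 X166.6712 Y85.5372
G01 X177.9834 Y80.8515
G01 X189.2956 Y85.5372
G01 X193.9813 Y96.8494
G00 X254.4725 Y36.4662
M4 S912
G01 X141.2192 Y17.8248 F1219
G01 X246.6250 Y23.6174
G01 X286.6653 Y41.6067
G01 X128.5113 Y12.4393
G01 X239.6618 Y96.5561
G00 X131.3321 Y87.9453
M4 S912
G01 X142.0637 Y89.0754 F1219
G01 X146.4547 Y79.2183
G01 X138.4369 Y71.9962
G01 X129.0906 Y77.3898
G01 X131.3321 Y87.9453
G00 X363.1256 Y57.5863
M4 S221
G01 X392.6579 Y91.4867 F3433
G01 X159.7431 Y57.2327
G01 X45.2255 Y65.1762
G01 X363.1256 Y57.5863
M5
G00 X0.0000 Y0.0000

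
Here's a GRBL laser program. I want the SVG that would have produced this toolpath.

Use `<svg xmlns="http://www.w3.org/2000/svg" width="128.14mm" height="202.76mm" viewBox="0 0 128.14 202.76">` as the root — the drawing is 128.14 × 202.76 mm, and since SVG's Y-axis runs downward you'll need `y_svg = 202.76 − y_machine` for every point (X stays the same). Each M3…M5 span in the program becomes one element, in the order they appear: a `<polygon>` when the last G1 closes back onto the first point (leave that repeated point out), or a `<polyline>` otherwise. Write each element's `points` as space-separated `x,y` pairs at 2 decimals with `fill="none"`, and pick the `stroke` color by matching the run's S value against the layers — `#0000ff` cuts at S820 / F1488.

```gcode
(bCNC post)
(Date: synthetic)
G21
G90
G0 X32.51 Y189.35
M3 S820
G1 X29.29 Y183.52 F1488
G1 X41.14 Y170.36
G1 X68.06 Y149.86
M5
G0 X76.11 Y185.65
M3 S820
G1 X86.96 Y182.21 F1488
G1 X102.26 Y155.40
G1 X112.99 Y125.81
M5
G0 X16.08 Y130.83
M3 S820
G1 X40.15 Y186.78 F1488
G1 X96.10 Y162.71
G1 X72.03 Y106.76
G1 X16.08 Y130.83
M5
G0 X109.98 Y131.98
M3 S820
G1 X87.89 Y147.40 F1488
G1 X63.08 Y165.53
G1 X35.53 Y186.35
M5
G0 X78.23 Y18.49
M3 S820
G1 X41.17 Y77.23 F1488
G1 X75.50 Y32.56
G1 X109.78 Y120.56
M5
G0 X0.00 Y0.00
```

<svg xmlns="http://www.w3.org/2000/svg" width="128.14mm" height="202.76mm" viewBox="0 0 128.14 202.76">
  <polyline points="32.51,13.41 29.29,19.24 41.14,32.40 68.06,52.90" fill="none" stroke="#0000ff"/>
  <polyline points="76.11,17.11 86.96,20.55 102.26,47.36 112.99,76.95" fill="none" stroke="#0000ff"/>
  <polygon points="16.08,71.93 40.15,15.98 96.10,40.05 72.03,96.00" fill="none" stroke="#0000ff"/>
  <polyline points="109.98,70.78 87.89,55.36 63.08,37.23 35.53,16.41" fill="none" stroke="#0000ff"/>
  <polyline points="78.23,184.27 41.17,125.53 75.50,170.20 109.78,82.20" fill="none" stroke="#0000ff"/>
</svg>

y_svg = 202.76 − y_m. Every run uses S820, so all elements get stroke `#0000ff` (cut).

[1] open run; points: 32.51,13.41 29.29,19.24 41.14,32.40 68.06,52.90

[2] open run; points: 76.11,17.11 86.96,20.55 102.26,47.36 112.99,76.95

[3] closed run; points: 16.08,71.93 40.15,15.98 96.10,40.05 72.03,96.00

[4] open run; points: 109.98,70.78 87.89,55.36 63.08,37.23 35.53,16.41

[5] open run; points: 78.23,184.27 41.17,125.53 75.50,170.20 109.78,82.20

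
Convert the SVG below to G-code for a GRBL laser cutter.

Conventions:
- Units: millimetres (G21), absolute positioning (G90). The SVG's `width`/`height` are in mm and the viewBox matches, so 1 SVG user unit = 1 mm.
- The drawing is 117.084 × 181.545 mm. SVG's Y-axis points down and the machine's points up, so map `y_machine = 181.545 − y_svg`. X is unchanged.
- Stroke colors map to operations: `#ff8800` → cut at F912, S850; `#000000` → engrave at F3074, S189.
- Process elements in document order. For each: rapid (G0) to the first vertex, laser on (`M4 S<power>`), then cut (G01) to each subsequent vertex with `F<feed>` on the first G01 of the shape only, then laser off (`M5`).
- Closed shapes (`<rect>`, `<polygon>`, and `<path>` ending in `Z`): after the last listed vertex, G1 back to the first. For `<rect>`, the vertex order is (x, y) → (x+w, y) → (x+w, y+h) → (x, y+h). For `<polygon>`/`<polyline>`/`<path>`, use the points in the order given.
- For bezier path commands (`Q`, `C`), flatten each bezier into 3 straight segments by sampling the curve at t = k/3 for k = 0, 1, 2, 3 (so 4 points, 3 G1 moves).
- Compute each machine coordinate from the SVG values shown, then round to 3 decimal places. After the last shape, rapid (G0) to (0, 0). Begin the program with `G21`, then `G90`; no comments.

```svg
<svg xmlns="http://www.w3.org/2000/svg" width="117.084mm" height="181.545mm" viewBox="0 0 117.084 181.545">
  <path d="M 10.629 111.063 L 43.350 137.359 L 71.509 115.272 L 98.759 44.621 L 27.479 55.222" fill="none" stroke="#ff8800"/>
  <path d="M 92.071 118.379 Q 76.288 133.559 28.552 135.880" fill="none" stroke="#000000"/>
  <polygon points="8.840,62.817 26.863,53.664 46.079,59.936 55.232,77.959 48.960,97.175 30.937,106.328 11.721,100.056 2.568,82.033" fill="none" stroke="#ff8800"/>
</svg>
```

1 u = 1 mm; y_m = 181.545 − y.

[1] `<path>` open polyline, #ff8800→cut S850 F912: (10.629,70.482) → (43.350,44.186) → (71.509,66.273) → (98.759,136.924) → (27.479,126.323)

[2] `<path>` quadratic bezier, #000000→engrave S189 F3074: (92.071,63.166) → (77.999,54.475) → (56.826,48.641) → (28.552,45.665)

[3] `<polygon>` regular polygon, #ff8800→cut S850 F912: (8.840,118.728) → (26.863,127.881) → (46.079,121.609) → (55.232,103.586) → (48.960,84.370) → (30.937,75.217) → (11.721,81.489) → (2.568,99.512) → (8.840,118.728) (closed)

G21
G90
G0 X10.629 Y70.482
M4 S850
G01 X43.350 Y44.186 F912
G01 X71.509 Y66.273
G01 X98.759 Y136.924
G01 X27.479 Y126.323
M5
G0 X92.071 Y63.166
M4 S189
G01 X77.999 Y54.475 F3074
G01 X56.826 Y48.641
G01 X28.552 Y45.665
M5
G0 X8.840 Y118.728
M4 S850
G01 X26.863 Y127.881 F912
G01 X46.079 Y121.609
G01 X55.232 Y103.586
G01 X48.960 Y84.370
G01 X30.937 Y75.217
G01 X11.721 Y81.489
G01 X2.568 Y99.512
G01 X8.840 Y118.728
M5
G0 X0.000 Y0.000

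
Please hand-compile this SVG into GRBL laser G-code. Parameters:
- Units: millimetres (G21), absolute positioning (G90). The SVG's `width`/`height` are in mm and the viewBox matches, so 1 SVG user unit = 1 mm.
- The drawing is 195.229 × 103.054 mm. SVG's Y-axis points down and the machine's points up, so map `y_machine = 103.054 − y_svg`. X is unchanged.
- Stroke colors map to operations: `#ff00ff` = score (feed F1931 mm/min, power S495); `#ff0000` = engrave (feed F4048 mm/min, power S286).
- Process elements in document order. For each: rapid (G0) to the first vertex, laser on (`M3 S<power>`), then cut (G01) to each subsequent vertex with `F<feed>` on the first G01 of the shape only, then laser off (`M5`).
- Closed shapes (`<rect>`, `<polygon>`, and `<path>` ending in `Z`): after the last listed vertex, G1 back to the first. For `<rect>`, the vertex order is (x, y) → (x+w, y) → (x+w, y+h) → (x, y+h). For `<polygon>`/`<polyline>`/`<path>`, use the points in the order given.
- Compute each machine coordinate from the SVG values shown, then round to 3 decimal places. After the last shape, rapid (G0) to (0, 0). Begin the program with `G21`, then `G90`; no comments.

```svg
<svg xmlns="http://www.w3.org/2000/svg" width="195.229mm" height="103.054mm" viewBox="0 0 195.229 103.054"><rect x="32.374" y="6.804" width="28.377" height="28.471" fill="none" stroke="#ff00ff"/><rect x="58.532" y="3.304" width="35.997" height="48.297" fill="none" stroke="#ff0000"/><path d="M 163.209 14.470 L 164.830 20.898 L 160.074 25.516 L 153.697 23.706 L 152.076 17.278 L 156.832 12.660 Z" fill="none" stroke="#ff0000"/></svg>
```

Since the viewBox matches the mm dimensions, user units are millimetres directly. The only transform is the Y-flip y_m = 103.054 − y_svg.

Shape 1 is a rectangle drawn with `<rect>`. Its stroke #ff00ff means score at S495, F1931. After flipping Y the toolpath is (32.374,96.250) → (60.751,96.250) → (60.751,67.779) → (32.374,67.779) → (32.374,96.250), returning to the start.

Shape 2 is a rectangle drawn with `<rect>`. Its stroke #ff0000 means engrave at S286, F4048. After flipping Y the toolpath is (58.532,99.750) → (94.529,99.750) → (94.529,51.453) → (58.532,51.453) → (58.532,99.750), returning to the start.

Shape 3 is a regular polygon drawn with `<path>`. Its stroke #ff0000 means engrave at S286, F4048. After flipping Y the toolpath is (163.209,88.584) → (164.830,82.156) → (160.074,77.538) → (153.697,79.348) → (152.076,85.776) → (156.832,90.394) → (163.209,88.584), returning to the start.

G21
G90
G0 X32.374 Y96.250
M3 S495
G01 X60.751 Y96.250 F1931
G01 X60.751 Y67.779
G01 X32.374 Y67.779
G01 X32.374 Y96.250
M5
G0 X58.532 Y99.750
M3 S286
G01 X94.529 Y99.750 F4048
G01 X94.529 Y51.453
G01 X58.532 Y51.453
G01 X58.532 Y99.750
M5
G0 X163.209 Y88.584
M3 S286
G01 X164.830 Y82.156 F4048
G01 X160.074 Y77.538
G01 X153.697 Y79.348
G01 X152.076 Y85.776
G01 X156.832 Y90.394
G01 X163.209 Y88.584
M5
G0 X0.000 Y0.000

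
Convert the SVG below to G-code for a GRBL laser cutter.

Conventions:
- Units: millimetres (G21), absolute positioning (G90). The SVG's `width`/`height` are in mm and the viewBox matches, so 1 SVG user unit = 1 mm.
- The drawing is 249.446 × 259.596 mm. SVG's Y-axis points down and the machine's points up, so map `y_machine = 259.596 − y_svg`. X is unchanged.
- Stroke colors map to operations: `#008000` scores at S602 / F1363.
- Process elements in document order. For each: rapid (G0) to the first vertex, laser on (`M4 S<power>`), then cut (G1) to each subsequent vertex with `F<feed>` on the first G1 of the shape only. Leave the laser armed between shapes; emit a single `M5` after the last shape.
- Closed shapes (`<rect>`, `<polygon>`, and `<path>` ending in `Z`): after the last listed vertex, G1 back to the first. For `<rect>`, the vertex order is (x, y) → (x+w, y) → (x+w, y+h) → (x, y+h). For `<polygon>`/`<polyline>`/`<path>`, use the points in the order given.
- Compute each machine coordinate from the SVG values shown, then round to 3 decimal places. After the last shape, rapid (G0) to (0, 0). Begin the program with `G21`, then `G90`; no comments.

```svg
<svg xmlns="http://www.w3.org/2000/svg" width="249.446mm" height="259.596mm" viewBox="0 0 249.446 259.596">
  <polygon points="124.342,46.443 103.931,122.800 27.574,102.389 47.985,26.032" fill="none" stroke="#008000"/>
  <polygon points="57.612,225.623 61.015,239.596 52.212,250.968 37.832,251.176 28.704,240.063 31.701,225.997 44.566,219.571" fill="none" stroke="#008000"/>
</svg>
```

G21
G90
G0 X124.342 Y213.153
M4 S602
G1 X103.931 Y136.796 F1363
G1 X27.574 Y157.207
G1 X47.985 Y233.564
G1 X124.342 Y213.153
G0 X57.612 Y33.973
M4 S602
G1 X61.015 Y20.000 F1363
G1 X52.212 Y8.628
G1 X37.832 Y8.420
G1 X28.704 Y19.533
G1 X31.701 Y33.599
G1 X44.566 Y40.025
G1 X57.612 Y33.973
M5
G0 X0.000 Y0.000

1 u = 1 mm; y_m = 259.596 − y.

[1] `<polygon>` regular polygon, #008000→score S602 F1363: (124.342,213.153) → (103.931,136.796) → (27.574,157.207) → (47.985,233.564) → (124.342,213.153) (closed)

[2] `<polygon>` regular polygon, #008000→score S602 F1363: (57.612,33.973) → (61.015,20.000) → (52.212,8.628) → (37.832,8.420) → (28.704,19.533) → (31.701,33.599) → (44.566,40.025) → (57.612,33.973) (closed)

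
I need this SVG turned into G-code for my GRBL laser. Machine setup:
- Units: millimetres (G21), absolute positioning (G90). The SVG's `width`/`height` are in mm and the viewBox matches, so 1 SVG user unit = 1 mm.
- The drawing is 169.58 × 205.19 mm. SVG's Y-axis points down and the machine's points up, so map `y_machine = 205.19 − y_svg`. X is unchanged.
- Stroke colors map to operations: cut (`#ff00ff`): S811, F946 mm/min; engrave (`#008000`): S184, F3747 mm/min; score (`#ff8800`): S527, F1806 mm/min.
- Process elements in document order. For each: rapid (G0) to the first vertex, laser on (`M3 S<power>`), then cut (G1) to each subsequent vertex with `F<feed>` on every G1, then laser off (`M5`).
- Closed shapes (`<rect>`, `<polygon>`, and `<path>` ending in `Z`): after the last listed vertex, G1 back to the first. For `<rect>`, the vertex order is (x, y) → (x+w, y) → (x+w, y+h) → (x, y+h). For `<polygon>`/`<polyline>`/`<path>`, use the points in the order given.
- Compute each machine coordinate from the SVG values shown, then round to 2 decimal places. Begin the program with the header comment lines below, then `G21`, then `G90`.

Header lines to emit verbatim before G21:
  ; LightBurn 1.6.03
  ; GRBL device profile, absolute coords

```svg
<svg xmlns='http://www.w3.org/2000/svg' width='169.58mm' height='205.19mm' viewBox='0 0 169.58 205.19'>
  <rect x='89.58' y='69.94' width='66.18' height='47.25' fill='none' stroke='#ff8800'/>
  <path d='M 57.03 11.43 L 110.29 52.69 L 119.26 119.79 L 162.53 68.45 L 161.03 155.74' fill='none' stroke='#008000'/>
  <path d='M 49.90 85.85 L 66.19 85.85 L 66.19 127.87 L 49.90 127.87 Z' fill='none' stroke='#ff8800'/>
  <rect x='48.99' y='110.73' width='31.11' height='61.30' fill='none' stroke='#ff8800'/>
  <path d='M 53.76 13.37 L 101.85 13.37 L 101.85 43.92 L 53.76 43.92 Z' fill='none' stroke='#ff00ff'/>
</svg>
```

1 u = 1 mm; y_m = 205.19 − y.

[1] `<rect>` rectangle, #ff8800→score S527 F1806: (89.58,135.25) → (155.76,135.25) → (155.76,88.00) → (89.58,88.00) → (89.58,135.25) (closed)

[2] `<path>` open polyline, #008000→engrave S184 F3747: (57.03,193.76) → (110.29,152.50) → (119.26,85.40) → (162.53,136.74) → (161.03,49.45)

[3] `<path>` rectangle, #ff8800→score S527 F1806: (49.90,119.34) → (66.19,119.34) → (66.19,77.32) → (49.90,77.32) → (49.90,119.34) (closed)

[4] `<rect>` rectangle, #ff8800→score S527 F1806: (48.99,94.46) → (80.10,94.46) → (80.10,33.16) → (48.99,33.16) → (48.99,94.46) (closed)

[5] `<path>` rectangle, #ff00ff→cut S811 F946: (53.76,191.82) → (101.85,191.82) → (101.85,161.27) → (53.76,161.27) → (53.76,191.82) (closed)

; LightBurn 1.6.03
; GRBL device profile, absolute coords
G21
G90
G0 X89.58 Y135.25
M3 S527
G1 X155.76 Y135.25 F1806
G1 X155.76 Y88.00 F1806
G1 X89.58 Y88.00 F1806
G1 X89.58 Y135.25 F1806
M5
G0 X57.03 Y193.76
M3 S184
G1 X110.29 Y152.50 F3747
G1 X119.26 Y85.40 F3747
G1 X162.53 Y136.74 F3747
G1 X161.03 Y49.45 F3747
M5
G0 X49.90 Y119.34
M3 S527
G1 X66.19 Y119.34 F1806
G1 X66.19 Y77.32 F1806
G1 X49.90 Y77.32 F1806
G1 X49.90 Y119.34 F1806
M5
G0 X48.99 Y94.46
M3 S527
G1 X80.10 Y94.46 F1806
G1 X80.10 Y33.16 F1806
G1 X48.99 Y33.16 F1806
G1 X48.99 Y94.46 F1806
M5
G0 X53.76 Y191.82
M3 S811
G1 X101.85 Y191.82 F946
G1 X101.85 Y161.27 F946
G1 X53.76 Y161.27 F946
G1 X53.76 Y191.82 F946
M5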